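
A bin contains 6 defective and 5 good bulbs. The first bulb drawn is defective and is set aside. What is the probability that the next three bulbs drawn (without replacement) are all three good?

After the first draw, 5 of the remaining 10 bulbs are good.
P = 5/10 × 4/9 × 3/8 = 60/720 = 1/12.

1/12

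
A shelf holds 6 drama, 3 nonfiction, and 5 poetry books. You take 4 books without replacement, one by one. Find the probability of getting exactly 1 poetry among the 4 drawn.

One ordering (poetry drawn first) has probability 5/14 × 9/13 × 8/12 × 7/11 = 2520/24024 = 15/143.
There are C(4,1) = 4 such orderings, each equally likely, so P = 4 × 15/143 = 60/143.

60/143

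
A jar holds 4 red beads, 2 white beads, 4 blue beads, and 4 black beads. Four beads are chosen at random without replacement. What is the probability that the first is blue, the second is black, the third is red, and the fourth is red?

8/1001

Each draw changes the counts, so multiply the conditional probabilities along the sequence:
P = 4/14 × 4/13 × 4/12 × 3/11 = 192/24024 = 8/1001.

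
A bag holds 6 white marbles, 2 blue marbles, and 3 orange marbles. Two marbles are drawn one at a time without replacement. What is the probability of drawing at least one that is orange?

27/55

P(no orange) = 8/11 × 7/10 = 56/110 = 28/55.
P(at least one) = 1 − 28/55 = 27/55.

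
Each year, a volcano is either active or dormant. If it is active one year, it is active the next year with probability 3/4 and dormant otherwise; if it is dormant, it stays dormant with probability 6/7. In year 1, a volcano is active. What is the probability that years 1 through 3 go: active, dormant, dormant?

3/14

Year 1 is given. For each transition, use the conditional probability from the current state:
P(dormant | active) = 1/4; P(dormant | dormant) = 6/7.
P = 1/4 × 6/7 = 6/28 = 3/14.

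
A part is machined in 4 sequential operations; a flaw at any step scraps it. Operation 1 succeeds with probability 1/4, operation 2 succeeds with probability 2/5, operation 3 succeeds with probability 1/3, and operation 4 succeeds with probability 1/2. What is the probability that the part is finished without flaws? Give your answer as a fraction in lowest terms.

1/60

Each stage is reached only if all earlier stages succeed, so
P = 1/4 × 2/5 × 1/3 × 1/2 = 2/120 = 1/60.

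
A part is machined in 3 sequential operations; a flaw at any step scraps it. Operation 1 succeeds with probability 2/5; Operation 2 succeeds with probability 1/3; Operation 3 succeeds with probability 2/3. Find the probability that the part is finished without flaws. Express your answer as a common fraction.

Multiplying along the chain,
P = 2/5 × 1/3 × 2/3 = 4/45.

4/45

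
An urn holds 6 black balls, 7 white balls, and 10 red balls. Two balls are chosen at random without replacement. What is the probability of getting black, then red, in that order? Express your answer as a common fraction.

Chain rule:
P = 6/23 × 10/22 = 60/506 = 30/253.

30/253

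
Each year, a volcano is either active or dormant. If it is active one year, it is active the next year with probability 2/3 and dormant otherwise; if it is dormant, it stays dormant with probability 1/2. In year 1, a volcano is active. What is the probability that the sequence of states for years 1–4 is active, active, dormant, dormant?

1/9

Year 1 is given. For each transition, use the conditional probability from the current state:
P(active | active) = 2/3; P(dormant | active) = 1/3; P(dormant | dormant) = 1/2.
P = 2/3 × 1/3 × 1/2 = 2/18 = 1/9.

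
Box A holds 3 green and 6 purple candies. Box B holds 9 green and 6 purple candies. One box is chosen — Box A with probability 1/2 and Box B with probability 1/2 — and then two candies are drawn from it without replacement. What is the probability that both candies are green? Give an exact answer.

From Box A: P(both green) = (3/9)(2/8) = 1/12.
From Box B: P(both green) = (9/15)(8/14) = 12/35.
Total probability = (1/2)(1/12) + (1/2)(12/35) = 179/840.

179/840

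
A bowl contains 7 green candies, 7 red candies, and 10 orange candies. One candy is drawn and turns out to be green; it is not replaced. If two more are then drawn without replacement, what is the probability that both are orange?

With the first candy removed, 10 orange remain out of 23.
P = 10/23 × 9/22 = 90/506 = 45/253.

45/253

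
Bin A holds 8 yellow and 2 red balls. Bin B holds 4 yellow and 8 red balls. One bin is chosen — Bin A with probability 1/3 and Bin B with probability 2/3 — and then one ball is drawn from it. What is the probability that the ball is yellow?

From Bin A: P(yellow) = 8/10.
From Bin B: P(yellow) = 4/12.
Total probability = (1/3)(8/10) + (2/3)(4/12) = 22/45.

22/45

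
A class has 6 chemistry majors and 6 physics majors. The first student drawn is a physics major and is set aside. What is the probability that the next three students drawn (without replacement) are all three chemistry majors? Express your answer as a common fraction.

4/33

With the first student removed, 6 chemistry majors remain out of 11.
P = 6/11 × 5/10 × 4/9 = 120/990 = 4/33.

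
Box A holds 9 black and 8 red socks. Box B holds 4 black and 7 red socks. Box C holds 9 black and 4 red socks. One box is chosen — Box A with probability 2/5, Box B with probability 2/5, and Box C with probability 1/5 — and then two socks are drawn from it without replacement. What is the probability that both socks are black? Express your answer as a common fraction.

From Box A: P(both black) = (9/17)(8/16) = 9/34.
From Box B: P(both black) = (4/11)(3/10) = 6/55.
From Box C: P(both black) = (9/13)(8/12) = 6/13.
Total probability = (2/5)(9/34) + (2/5)(6/55) + (1/5)(6/13) = 14697/60775.

14697/60775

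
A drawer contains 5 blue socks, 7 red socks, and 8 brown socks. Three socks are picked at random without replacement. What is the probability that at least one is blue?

137/228

P(no blue) = 15/20 × 14/19 × 13/18 = 2730/6840 = 91/228.
P(at least one) = 1 − 91/228 = 137/228.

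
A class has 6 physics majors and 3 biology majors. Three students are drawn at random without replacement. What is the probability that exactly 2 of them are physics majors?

15/28

One ordering (physics majors drawn first) has probability 6/9 × 5/8 × 3/7 = 90/504 = 5/28.
There are C(3,2) = 3 such orderings, each equally likely, so P = 3 × 5/28 = 15/28.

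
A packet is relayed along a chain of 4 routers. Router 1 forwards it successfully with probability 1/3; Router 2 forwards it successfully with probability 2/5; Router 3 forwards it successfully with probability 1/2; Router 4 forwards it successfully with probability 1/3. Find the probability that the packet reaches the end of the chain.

The events are sequential, so multiply the conditional probabilities:
P = 1/3 × 2/5 × 1/2 × 1/3 = 2/90 = 1/45.

1/45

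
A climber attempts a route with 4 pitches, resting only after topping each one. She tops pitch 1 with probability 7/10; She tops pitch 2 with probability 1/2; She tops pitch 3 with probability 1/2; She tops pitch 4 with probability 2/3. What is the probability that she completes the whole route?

Multiplying along the chain,
P = 7/10 × 1/2 × 1/2 × 2/3 = 14/120 = 7/60.

7/60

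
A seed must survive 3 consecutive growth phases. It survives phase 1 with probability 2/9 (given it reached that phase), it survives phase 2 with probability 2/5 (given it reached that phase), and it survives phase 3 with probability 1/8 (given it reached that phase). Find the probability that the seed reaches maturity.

The events are sequential, so multiply the conditional probabilities:
P = 2/9 × 2/5 × 1/8 = 4/360 = 1/90.

1/90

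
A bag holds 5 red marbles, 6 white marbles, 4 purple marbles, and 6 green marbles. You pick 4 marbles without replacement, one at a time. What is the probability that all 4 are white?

1/399

P(all white) = 6/21 × 5/20 × 4/19 × 3/18 = 360/143640 = 1/399.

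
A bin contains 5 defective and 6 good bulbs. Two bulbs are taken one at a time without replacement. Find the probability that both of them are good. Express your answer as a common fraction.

P(every draw is good) = 6/11 × 5/10 = 30/110 = 3/11.

3/11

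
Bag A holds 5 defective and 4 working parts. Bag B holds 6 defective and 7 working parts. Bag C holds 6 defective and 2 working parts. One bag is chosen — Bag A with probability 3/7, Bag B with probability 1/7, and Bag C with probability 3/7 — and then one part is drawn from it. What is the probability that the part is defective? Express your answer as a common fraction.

From Bag A: P(defective) = 5/9.
From Bag B: P(defective) = 6/13.
From Bag C: P(defective) = 6/8.
Total probability = (3/7)(5/9) + (1/7)(6/13) + (3/7)(6/8) = 683/1092.

683/1092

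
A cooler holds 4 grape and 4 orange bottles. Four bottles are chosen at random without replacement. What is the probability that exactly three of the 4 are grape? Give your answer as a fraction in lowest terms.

8/35

One ordering (grape drawn first) has probability 4/8 × 3/7 × 2/6 × 4/5 = 96/1680 = 2/35.
There are C(4,3) = 4 such orderings, each equally likely, so P = 4 × 2/35 = 8/35.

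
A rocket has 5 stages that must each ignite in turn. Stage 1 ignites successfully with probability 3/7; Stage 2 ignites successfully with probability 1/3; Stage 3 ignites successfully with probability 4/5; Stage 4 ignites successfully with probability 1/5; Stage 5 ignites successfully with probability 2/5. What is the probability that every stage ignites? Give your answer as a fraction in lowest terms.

Each stage is reached only if all earlier stages succeed, so
P = 3/7 × 1/3 × 4/5 × 1/5 × 2/5 = 24/2625 = 8/875.

8/875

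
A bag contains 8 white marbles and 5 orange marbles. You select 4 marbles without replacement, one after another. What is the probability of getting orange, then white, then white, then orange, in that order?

Multiply the probability of each draw given the previous ones:
P = 5/13 × 8/12 × 7/11 × 4/10 = 1120/17160 = 28/429.

28/429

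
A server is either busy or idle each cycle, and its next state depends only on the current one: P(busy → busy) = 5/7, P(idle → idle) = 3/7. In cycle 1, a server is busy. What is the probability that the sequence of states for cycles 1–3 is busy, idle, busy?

Cycle 1 is given. For each transition, use the conditional probability from the current state:
P(idle | busy) = 2/7; P(busy | idle) = 4/7.
P = 2/7 × 4/7 = 8/49.

8/49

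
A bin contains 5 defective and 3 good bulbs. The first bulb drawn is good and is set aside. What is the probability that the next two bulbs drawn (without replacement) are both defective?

10/21

With the first bulb removed, 5 defective remain out of 7.
P = 5/7 × 4/6 = 20/42 = 10/21.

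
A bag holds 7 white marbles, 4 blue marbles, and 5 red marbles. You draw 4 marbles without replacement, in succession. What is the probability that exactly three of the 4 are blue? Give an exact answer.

One ordering (blue drawn first) has probability 4/16 × 3/15 × 2/14 × 12/13 = 288/43680 = 3/455.
There are C(4,3) = 4 such orderings, each equally likely, so P = 4 × 3/455 = 12/455.

12/455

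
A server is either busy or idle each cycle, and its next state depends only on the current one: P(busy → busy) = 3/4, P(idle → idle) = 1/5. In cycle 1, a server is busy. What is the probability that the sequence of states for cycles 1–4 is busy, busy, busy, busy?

27/64

Cycle 1 is given. For each transition, use the conditional probability from the current state:
P(busy | busy) = 3/4; P(busy | busy) = 3/4; P(busy | busy) = 3/4.
P = 3/4 × 3/4 × 3/4 = 27/64.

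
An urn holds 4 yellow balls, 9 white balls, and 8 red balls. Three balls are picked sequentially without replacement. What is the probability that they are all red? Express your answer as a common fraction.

4/95

P(every draw is red) = 8/21 × 7/20 × 6/19 = 336/7980 = 4/95.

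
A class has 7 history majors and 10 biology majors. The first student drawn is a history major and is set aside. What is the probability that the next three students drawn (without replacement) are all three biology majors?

3/14

After the first draw, 10 of the remaining 16 students are biology majors.
P = 10/16 × 9/15 × 8/14 = 720/3360 = 3/14.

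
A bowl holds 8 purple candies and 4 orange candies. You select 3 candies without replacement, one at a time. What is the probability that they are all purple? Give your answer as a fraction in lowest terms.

14/55

P(every draw is purple) = 8/12 × 7/11 × 6/10 = 336/1320 = 14/55.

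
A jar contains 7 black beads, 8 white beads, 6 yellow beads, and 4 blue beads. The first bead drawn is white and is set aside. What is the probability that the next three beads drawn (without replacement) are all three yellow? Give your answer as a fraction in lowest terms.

5/506

With the first bead removed, 6 yellow remain out of 24.
P = 6/24 × 5/23 × 4/22 = 120/12144 = 5/506.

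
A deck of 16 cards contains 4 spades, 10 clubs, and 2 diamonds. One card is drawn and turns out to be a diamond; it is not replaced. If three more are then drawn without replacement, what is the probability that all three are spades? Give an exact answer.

With the first card removed, 4 spades remain out of 15.
P = 4/15 × 3/14 × 2/13 = 24/2730 = 4/455.

4/455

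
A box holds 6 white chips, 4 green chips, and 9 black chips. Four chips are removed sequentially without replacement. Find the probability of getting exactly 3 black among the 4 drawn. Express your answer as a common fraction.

70/323

One ordering (black drawn first) has probability 9/19 × 8/18 × 7/17 × 10/16 = 5040/93024 = 35/646.
There are C(4,3) = 4 such orderings, each equally likely, so P = 4 × 35/646 = 70/323.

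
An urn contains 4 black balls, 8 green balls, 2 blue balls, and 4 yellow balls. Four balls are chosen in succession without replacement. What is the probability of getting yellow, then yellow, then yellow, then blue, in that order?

1/1530

Chain rule:
P = 4/18 × 3/17 × 2/16 × 2/15 = 48/73440 = 1/1530.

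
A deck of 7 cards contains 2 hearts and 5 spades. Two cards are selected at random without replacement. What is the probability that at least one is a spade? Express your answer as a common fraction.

20/21

P(no spades) = 2/7 × 1/6 = 2/42 = 1/21.
P(at least one) = 1 − 1/21 = 20/21.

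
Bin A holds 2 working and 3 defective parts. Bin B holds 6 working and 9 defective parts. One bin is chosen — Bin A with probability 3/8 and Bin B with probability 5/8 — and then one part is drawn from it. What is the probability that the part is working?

2/5

From Bin A: P(working) = 2/5.
From Bin B: P(working) = 6/15.
Total probability = (3/8)(2/5) + (5/8)(6/15) = 2/5.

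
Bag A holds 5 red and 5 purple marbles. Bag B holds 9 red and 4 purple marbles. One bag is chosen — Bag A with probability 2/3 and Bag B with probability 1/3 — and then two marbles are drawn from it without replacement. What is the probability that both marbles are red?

106/351

From Bag A: P(both red) = (5/10)(4/9) = 2/9.
From Bag B: P(both red) = (9/13)(8/12) = 6/13.
Total probability = (2/3)(2/9) + (1/3)(6/13) = 106/351.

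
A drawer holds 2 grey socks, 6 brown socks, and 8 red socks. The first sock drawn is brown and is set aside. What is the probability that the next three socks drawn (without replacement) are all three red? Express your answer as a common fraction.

8/65

With the first sock removed, 8 red remain out of 15.
P = 8/15 × 7/14 × 6/13 = 336/2730 = 8/65.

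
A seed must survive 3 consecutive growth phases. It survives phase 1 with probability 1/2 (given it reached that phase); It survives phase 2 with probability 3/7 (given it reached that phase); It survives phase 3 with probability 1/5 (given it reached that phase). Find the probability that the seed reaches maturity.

The events are sequential, so multiply the conditional probabilities:
P = 1/2 × 3/7 × 1/5 = 3/70.

3/70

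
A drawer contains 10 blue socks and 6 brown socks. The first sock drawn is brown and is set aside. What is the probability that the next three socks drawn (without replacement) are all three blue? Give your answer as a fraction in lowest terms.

With the first sock removed, 10 blue remain out of 15.
P = 10/15 × 9/14 × 8/13 = 720/2730 = 24/91.

24/91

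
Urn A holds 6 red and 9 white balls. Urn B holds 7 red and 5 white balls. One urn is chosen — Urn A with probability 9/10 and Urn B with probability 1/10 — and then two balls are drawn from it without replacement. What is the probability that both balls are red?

247/1540

From Urn A: P(both red) = (6/15)(5/14) = 1/7.
From Urn B: P(both red) = (7/12)(6/11) = 7/22.
Total probability = (9/10)(1/7) + (1/10)(7/22) = 247/1540.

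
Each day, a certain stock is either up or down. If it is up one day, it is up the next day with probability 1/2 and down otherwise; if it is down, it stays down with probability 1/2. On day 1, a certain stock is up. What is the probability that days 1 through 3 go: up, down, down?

Day 1 is given. For each transition, use the conditional probability from the current state:
P(down | up) = 1/2; P(down | down) = 1/2.
P = 1/2 × 1/2 = 1/4.

1/4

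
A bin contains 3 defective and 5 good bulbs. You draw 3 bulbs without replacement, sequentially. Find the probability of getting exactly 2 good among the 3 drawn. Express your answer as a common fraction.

15/28

One ordering (good drawn first) has probability 5/8 × 4/7 × 3/6 = 60/336 = 5/28.
There are C(3,2) = 3 such orderings, each equally likely, so P = 3 × 5/28 = 15/28.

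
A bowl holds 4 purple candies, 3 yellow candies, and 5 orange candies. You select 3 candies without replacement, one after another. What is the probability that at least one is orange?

P(no orange) = 7/12 × 6/11 × 5/10 = 210/1320 = 7/44.
P(at least one) = 1 − 7/44 = 37/44.

37/44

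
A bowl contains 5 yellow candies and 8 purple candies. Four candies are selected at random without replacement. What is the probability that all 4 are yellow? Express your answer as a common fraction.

1/143

P(every draw is yellow) = 5/13 × 4/12 × 3/11 × 2/10 = 120/17160 = 1/143.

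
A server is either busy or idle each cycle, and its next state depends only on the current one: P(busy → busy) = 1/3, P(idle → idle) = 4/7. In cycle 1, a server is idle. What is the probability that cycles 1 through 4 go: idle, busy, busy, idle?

Cycle 1 is given. For each transition, use the conditional probability from the current state:
P(busy | idle) = 3/7; P(busy | busy) = 1/3; P(idle | busy) = 2/3.
P = 3/7 × 1/3 × 2/3 = 6/63 = 2/21.

2/21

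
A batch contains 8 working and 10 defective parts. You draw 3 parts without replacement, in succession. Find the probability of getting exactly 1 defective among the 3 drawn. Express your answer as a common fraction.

One ordering (defective drawn first) has probability 10/18 × 8/17 × 7/16 = 560/4896 = 35/306.
There are C(3,1) = 3 such orderings, each equally likely, so P = 3 × 35/306 = 35/102.

35/102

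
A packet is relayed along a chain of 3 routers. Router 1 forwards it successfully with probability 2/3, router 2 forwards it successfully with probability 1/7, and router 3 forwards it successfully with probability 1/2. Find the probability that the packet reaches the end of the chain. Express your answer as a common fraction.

1/21

Multiplying along the chain,
P = 2/3 × 1/7 × 1/2 = 2/42 = 1/21.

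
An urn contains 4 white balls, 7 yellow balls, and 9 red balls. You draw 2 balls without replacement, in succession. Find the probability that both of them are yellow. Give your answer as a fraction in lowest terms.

21/190

P = 7/20 × 6/19 = 42/380 = 21/190.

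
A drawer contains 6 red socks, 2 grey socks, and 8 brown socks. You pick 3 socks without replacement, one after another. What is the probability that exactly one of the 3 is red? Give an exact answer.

27/56

One ordering (red drawn first) has probability 6/16 × 10/15 × 9/14 = 540/3360 = 9/56.
There are C(3,1) = 3 such orderings, each equally likely, so P = 3 × 9/56 = 27/56.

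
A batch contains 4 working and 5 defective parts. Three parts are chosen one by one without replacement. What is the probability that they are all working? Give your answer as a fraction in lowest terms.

P(every draw is working) = 4/9 × 3/8 × 2/7 = 24/504 = 1/21.

1/21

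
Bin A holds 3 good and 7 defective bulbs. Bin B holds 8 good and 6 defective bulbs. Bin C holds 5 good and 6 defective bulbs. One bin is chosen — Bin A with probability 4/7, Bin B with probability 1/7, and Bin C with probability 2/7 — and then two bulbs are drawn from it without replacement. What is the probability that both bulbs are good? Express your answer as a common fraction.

2012/15015

From Bin A: P(both good) = (3/10)(2/9) = 1/15.
From Bin B: P(both good) = (8/14)(7/13) = 4/13.
From Bin C: P(both good) = (5/11)(4/10) = 2/11.
Total probability = (4/7)(1/15) + (1/7)(4/13) + (2/7)(2/11) = 2012/15015.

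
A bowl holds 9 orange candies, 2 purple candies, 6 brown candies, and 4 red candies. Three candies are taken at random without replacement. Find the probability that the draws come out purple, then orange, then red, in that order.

6/665

Each draw changes the counts, so multiply the conditional probabilities along the sequence:
P = 2/21 × 9/20 × 4/19 = 72/7980 = 6/665.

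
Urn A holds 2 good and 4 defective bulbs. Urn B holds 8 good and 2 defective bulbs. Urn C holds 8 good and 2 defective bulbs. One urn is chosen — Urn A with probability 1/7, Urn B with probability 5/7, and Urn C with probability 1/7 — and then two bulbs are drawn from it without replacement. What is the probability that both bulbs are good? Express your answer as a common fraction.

19/35

From Urn A: P(both good) = (2/6)(1/5) = 1/15.
From Urn B: P(both good) = (8/10)(7/9) = 28/45.
From Urn C: P(both good) = (8/10)(7/9) = 28/45.
Total probability = (1/7)(1/15) + (5/7)(28/45) + (1/7)(28/45) = 19/35.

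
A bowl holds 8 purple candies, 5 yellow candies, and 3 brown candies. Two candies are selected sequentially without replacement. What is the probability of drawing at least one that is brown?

7/20

P(no brown) = 13/16 × 12/15 = 156/240 = 13/20.
P(at least one) = 1 − 13/20 = 7/20.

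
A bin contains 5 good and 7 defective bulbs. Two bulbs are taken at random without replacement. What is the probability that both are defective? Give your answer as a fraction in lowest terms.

7/22

P = 7/12 × 6/11 = 42/132 = 7/22.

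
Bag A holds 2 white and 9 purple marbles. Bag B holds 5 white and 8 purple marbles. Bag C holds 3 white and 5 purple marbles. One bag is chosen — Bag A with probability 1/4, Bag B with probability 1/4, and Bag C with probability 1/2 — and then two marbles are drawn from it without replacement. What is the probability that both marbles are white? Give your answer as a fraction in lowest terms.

10831/120120

From Bag A: P(both white) = (2/11)(1/10) = 1/55.
From Bag B: P(both white) = (5/13)(4/12) = 5/39.
From Bag C: P(both white) = (3/8)(2/7) = 3/28.
Total probability = (1/4)(1/55) + (1/4)(5/39) + (1/2)(3/28) = 10831/120120.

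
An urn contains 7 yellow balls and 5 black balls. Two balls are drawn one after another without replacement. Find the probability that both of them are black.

P(every draw is black) = 5/12 × 4/11 = 20/132 = 5/33.

5/33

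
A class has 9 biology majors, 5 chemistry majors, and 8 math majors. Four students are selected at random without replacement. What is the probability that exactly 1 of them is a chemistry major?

One ordering (a chemistry major drawn first) has probability 5/22 × 17/21 × 16/20 × 15/19 = 20400/175560 = 170/1463.
There are C(4,1) = 4 such orderings, each equally likely, so P = 4 × 170/1463 = 680/1463.

680/1463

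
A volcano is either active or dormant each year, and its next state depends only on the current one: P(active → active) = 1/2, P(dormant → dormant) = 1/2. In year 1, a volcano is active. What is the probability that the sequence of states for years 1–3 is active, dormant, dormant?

1/4

Year 1 is given. For each transition, use the conditional probability from the current state:
P(dormant | active) = 1/2; P(dormant | dormant) = 1/2.
P = 1/2 × 1/2 = 1/4.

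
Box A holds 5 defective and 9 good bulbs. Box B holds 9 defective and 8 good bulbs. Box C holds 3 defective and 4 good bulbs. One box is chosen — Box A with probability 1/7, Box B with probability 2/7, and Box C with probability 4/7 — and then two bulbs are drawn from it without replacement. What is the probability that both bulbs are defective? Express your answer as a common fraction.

1873/10829

From Box A: P(both defective) = (5/14)(4/13) = 10/91.
From Box B: P(both defective) = (9/17)(8/16) = 9/34.
From Box C: P(both defective) = (3/7)(2/6) = 1/7.
Total probability = (1/7)(10/91) + (2/7)(9/34) + (4/7)(1/7) = 1873/10829.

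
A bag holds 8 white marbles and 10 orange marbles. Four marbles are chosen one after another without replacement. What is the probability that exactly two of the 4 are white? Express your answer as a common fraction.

7/17

One ordering (white drawn first) has probability 8/18 × 7/17 × 10/16 × 9/15 = 5040/73440 = 7/102.
There are C(4,2) = 6 such orderings, each equally likely, so P = 6 × 7/102 = 7/17.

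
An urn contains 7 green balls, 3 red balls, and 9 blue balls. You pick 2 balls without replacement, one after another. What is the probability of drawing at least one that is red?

P(no red) = 16/19 × 15/18 = 240/342 = 40/57.
P(at least one) = 1 − 40/57 = 17/57.

17/57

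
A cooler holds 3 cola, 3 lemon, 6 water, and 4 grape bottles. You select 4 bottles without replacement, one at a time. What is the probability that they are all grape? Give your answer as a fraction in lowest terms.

P(all grape) = 4/16 × 3/15 × 2/14 × 1/13 = 24/43680 = 1/1820.

1/1820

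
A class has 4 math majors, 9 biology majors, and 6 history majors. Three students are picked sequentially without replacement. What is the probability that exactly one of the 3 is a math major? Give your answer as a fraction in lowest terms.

One ordering (a math major drawn first) has probability 4/19 × 15/18 × 14/17 = 840/5814 = 140/969.
There are C(3,1) = 3 such orderings, each equally likely, so P = 3 × 140/969 = 140/323.

140/323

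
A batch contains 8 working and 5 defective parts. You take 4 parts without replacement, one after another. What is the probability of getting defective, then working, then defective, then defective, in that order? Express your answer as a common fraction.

Each draw changes the counts, so multiply the conditional probabilities along the sequence:
P = 5/13 × 8/12 × 4/11 × 3/10 = 480/17160 = 4/143.

4/143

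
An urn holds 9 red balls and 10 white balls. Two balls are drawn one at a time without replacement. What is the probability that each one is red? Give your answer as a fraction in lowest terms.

4/19

P(every draw is red) = 9/19 × 8/18 = 72/342 = 4/19.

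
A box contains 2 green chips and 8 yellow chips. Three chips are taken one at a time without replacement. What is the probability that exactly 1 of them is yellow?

1/15

One ordering (yellow drawn first) has probability 8/10 × 2/9 × 1/8 = 16/720 = 1/45.
There are C(3,1) = 3 such orderings, each equally likely, so P = 3 × 1/45 = 1/15.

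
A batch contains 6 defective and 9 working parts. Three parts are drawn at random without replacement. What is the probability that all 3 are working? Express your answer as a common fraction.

P = 9/15 × 8/14 × 7/13 = 504/2730 = 12/65.

12/65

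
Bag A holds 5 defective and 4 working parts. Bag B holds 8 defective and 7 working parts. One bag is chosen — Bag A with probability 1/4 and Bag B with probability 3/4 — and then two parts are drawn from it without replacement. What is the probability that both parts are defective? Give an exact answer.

97/360

From Bag A: P(both defective) = (5/9)(4/8) = 5/18.
From Bag B: P(both defective) = (8/15)(7/14) = 4/15.
Total probability = (1/4)(5/18) + (3/4)(4/15) = 97/360.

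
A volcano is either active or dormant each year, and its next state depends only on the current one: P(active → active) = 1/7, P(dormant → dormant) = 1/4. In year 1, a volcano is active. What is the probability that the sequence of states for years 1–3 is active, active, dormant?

Year 1 is given. For each transition, use the conditional probability from the current state:
P(active | active) = 1/7; P(dormant | active) = 6/7.
P = 1/7 × 6/7 = 6/49.

6/49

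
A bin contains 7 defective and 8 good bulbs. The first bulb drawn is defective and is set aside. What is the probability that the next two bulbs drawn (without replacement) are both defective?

With the first bulb removed, 6 defective remain out of 14.
P = 6/14 × 5/13 = 30/182 = 15/91.

15/91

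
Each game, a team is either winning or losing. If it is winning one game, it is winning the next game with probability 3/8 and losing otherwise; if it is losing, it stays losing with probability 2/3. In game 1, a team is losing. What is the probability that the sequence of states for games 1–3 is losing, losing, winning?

2/9

Game 1 is given. For each transition, use the conditional probability from the current state:
P(losing | losing) = 2/3; P(winning | losing) = 1/3.
P = 2/3 × 1/3 = 2/9.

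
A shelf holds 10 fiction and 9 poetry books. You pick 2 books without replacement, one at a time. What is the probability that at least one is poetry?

14/19

P(no poetry) = 10/19 × 9/18 = 90/342 = 5/19.
P(at least one) = 1 − 5/19 = 14/19.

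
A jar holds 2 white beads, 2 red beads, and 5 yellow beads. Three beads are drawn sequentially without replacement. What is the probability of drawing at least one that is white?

P(no white) = 7/9 × 6/8 × 5/7 = 210/504 = 5/12.
P(at least one) = 1 − 5/12 = 7/12.

7/12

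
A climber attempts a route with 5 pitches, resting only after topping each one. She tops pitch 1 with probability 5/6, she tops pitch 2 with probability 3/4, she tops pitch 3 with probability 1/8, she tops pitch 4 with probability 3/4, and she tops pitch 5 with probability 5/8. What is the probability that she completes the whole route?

Each stage is reached only if all earlier stages succeed, so
P = 5/6 × 3/4 × 1/8 × 3/4 × 5/8 = 225/6144 = 75/2048.

75/2048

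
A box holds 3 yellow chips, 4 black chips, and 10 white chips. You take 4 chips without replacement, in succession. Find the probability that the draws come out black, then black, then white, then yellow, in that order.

3/476

Each draw changes the counts, so multiply the conditional probabilities along the sequence:
P = 4/17 × 3/16 × 10/15 × 3/14 = 360/57120 = 3/476.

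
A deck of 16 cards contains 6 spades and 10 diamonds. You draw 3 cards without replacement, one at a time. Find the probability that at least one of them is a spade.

11/14

P(no spades) = 10/16 × 9/15 × 8/14 = 720/3360 = 3/14.
P(at least one) = 1 − 3/14 = 11/14.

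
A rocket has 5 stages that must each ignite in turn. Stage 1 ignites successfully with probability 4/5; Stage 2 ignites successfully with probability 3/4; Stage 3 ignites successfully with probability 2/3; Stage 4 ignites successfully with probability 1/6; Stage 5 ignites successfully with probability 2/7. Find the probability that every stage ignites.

Multiplying along the chain,
P = 4/5 × 3/4 × 2/3 × 1/6 × 2/7 = 48/2520 = 2/105.

2/105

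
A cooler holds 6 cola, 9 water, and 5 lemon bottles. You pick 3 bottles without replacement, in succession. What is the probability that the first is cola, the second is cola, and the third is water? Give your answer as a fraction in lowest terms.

3/76

Multiply the probability of each draw given the previous ones:
P = 6/20 × 5/19 × 9/18 = 270/6840 = 3/76.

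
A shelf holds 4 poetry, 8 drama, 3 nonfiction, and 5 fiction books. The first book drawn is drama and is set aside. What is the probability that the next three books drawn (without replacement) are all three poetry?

After the first draw, 4 of the remaining 19 books are poetry.
P = 4/19 × 3/18 × 2/17 = 24/5814 = 4/969.

4/969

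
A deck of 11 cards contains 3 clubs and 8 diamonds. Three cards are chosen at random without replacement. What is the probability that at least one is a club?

P(no clubs) = 8/11 × 7/10 × 6/9 = 336/990 = 56/165.
P(at least one) = 1 − 56/165 = 109/165.

109/165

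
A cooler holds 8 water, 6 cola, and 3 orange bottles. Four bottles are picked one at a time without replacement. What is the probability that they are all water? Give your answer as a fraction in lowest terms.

P(every draw is water) = 8/17 × 7/16 × 6/15 × 5/14 = 1680/57120 = 1/34.

1/34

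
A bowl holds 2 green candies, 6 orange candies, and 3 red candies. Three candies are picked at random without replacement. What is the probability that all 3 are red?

P = 3/11 × 2/10 × 1/9 = 6/990 = 1/165.

1/165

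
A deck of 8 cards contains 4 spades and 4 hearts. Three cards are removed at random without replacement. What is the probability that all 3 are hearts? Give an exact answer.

P(every draw is a heart) = 4/8 × 3/7 × 2/6 = 24/336 = 1/14.

1/14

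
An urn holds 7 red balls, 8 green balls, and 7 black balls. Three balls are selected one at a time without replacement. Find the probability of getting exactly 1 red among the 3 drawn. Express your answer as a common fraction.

One ordering (red drawn first) has probability 7/22 × 15/21 × 14/20 = 1470/9240 = 7/44.
There are C(3,1) = 3 such orderings, each equally likely, so P = 3 × 7/44 = 21/44.

21/44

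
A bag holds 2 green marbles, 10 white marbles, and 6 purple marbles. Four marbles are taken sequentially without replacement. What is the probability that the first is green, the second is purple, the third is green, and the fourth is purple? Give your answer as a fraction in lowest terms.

1/1224

Multiply the probability of each draw given the previous ones:
P = 2/18 × 6/17 × 1/16 × 5/15 = 60/73440 = 1/1224.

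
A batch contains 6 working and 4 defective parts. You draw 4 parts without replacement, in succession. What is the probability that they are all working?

P = 6/10 × 5/9 × 4/8 × 3/7 = 360/5040 = 1/14.

1/14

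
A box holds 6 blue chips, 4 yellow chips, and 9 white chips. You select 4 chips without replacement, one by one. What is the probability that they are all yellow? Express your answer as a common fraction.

P(every draw is yellow) = 4/19 × 3/18 × 2/17 × 1/16 = 24/93024 = 1/3876.

1/3876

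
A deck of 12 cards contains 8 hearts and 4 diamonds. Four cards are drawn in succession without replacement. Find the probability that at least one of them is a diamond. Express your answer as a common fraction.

P(no diamonds) = 8/12 × 7/11 × 6/10 × 5/9 = 1680/11880 = 14/99.
P(at least one) = 1 − 14/99 = 85/99.

85/99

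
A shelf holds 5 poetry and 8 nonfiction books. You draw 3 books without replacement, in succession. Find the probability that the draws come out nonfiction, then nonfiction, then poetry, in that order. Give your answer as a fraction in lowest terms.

70/429

Multiply the probability of each draw given the previous ones:
P = 8/13 × 7/12 × 5/11 = 280/1716 = 70/429.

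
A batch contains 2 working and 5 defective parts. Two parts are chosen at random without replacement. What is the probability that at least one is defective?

20/21

P(no defective) = 2/7 × 1/6 = 2/42 = 1/21.
P(at least one) = 1 − 1/21 = 20/21.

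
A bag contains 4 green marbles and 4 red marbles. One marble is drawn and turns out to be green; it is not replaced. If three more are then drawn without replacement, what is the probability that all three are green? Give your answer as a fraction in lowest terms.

With the first marble removed, 3 green remain out of 7.
P = 3/7 × 2/6 × 1/5 = 6/210 = 1/35.

1/35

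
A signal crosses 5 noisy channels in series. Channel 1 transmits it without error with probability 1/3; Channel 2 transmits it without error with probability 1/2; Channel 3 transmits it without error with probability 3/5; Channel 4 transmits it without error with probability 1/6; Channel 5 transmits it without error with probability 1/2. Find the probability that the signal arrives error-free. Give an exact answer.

Multiplying along the chain,
P = 1/3 × 1/2 × 3/5 × 1/6 × 1/2 = 3/360 = 1/120.

1/120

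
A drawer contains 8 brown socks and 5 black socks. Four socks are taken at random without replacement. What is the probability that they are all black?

1/143

P(all black) = 5/13 × 4/12 × 3/11 × 2/10 = 120/17160 = 1/143.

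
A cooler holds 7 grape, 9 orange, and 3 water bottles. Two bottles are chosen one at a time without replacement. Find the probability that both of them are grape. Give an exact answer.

P(all grape) = 7/19 × 6/18 = 42/342 = 7/57.

7/57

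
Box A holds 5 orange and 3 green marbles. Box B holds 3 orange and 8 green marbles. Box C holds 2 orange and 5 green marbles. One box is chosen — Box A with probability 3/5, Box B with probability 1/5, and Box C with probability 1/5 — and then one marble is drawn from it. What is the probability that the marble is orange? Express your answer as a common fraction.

From Box A: P(orange) = 5/8.
From Box B: P(orange) = 3/11.
From Box C: P(orange) = 2/7.
Total probability = (3/5)(5/8) + (1/5)(3/11) + (1/5)(2/7) = 1499/3080.

1499/3080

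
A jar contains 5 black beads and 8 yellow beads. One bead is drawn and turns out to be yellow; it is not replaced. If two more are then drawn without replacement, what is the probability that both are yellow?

7/22

With the first bead removed, 7 yellow remain out of 12.
P = 7/12 × 6/11 = 42/132 = 7/22.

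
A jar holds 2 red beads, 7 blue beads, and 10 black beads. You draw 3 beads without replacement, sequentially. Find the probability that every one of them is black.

40/323

P(every draw is black) = 10/19 × 9/18 × 8/17 = 720/5814 = 40/323.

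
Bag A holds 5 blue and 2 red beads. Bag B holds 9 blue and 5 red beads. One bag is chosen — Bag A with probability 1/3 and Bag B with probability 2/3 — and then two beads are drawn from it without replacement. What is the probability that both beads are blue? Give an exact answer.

From Bag A: P(both blue) = (5/7)(4/6) = 10/21.
From Bag B: P(both blue) = (9/14)(8/13) = 36/91.
Total probability = (1/3)(10/21) + (2/3)(36/91) = 346/819.

346/819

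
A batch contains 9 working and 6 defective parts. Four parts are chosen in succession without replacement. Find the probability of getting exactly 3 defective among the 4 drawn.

12/91

One ordering (defective drawn first) has probability 6/15 × 5/14 × 4/13 × 9/12 = 1080/32760 = 3/91.
There are C(4,3) = 4 such orderings, each equally likely, so P = 4 × 3/91 = 12/91.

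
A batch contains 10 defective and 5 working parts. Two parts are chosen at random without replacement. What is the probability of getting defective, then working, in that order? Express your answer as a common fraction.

Chain rule:
P = 10/15 × 5/14 = 50/210 = 5/21.

5/21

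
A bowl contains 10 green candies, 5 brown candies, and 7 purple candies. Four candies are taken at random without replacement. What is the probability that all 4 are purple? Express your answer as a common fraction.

1/209

P(all purple) = 7/22 × 6/21 × 5/20 × 4/19 = 840/175560 = 1/209.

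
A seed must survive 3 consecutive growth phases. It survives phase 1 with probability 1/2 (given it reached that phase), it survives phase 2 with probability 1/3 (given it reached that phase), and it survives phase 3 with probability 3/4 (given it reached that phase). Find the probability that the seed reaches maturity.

1/8

Each stage is reached only if all earlier stages succeed, so
P = 1/2 × 1/3 × 3/4 = 3/24 = 1/8.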